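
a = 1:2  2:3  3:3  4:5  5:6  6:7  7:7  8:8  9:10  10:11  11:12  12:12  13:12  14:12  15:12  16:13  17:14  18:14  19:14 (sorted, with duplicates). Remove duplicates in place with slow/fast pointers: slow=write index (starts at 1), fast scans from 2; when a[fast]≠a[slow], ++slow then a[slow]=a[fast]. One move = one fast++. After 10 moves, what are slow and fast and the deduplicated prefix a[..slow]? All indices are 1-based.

slow=9, fast=12, prefix=[2, 3, 5, 6, 7, 8, 10, 11, 12]

(s=1,f=2) a[fast]=3≠a[slow]=2 write a[2]=3 → slow++,fast++
(s=2,f=3) a[fast]=3=a[slow] dup → fast++
(s=2,f=4) a[fast]=5≠a[slow]=3 write a[3]=5 → slow++,fast++
(s=3,f=5) a[fast]=6≠a[slow]=5 write a[4]=6 → slow++,fast++
(s=4,f=6) a[fast]=7≠a[slow]=6 write a[5]=7 → slow++,fast++
(s=5,f=7) a[fast]=7=a[slow] dup → fast++
(s=5,f=8) a[fast]=8≠a[slow]=7 write a[6]=8 → slow++,fast++
(s=6,f=9) a[fast]=10≠a[slow]=8 write a[7]=10 → slow++,fast++
(s=7,f=10) a[fast]=11≠a[slow]=10 write a[8]=11 → slow++,fast++
(s=8,f=11) a[fast]=12≠a[slow]=11 write a[9]=12 → slow++,fast++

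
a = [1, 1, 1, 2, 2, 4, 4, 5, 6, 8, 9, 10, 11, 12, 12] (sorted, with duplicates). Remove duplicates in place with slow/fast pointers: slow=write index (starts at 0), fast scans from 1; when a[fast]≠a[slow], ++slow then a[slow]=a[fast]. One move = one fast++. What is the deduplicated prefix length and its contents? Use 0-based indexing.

length 10; prefix = [1, 2, 4, 5, 6, 8, 9, 10, 11, 12]

(s=0,f=1) a[fast]=1=a[slow] dup → fast++
(s=0,f=2) a[fast]=1=a[slow] dup → fast++
(s=0,f=3) a[fast]=2≠a[slow]=1 write a[1]=2 → slow++,fast++
(s=1,f=4) a[fast]=2=a[slow] dup → fast++
(s=1,f=5) a[fast]=4≠a[slow]=2 write a[2]=4 → slow++,fast++
(s=2,f=6) a[fast]=4=a[slow] dup → fast++
(s=2,f=7) a[fast]=5≠a[slow]=4 write a[3]=5 → slow++,fast++
(s=3,f=8) a[fast]=6≠a[slow]=5 write a[4]=6 → slow++,fast++
(s=4,f=9) a[fast]=8≠a[slow]=6 write a[5]=8 → slow++,fast++
(s=5,f=10) a[fast]=9≠a[slow]=8 write a[6]=9 → slow++,fast++
(s=6,f=11) a[fast]=10≠a[slow]=9 write a[7]=10 → slow++,fast++
(s=7,f=12) a[fast]=11≠a[slow]=10 write a[8]=11 → slow++,fast++
(s=8,f=13) a[fast]=12≠a[slow]=11 write a[9]=12 → slow++,fast++
(s=9,f=14) a[fast]=12=a[slow] dup → fast++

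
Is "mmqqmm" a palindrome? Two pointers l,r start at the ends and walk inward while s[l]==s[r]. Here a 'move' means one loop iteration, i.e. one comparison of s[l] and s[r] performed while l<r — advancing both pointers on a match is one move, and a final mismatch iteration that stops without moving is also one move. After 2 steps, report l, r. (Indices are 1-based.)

l=1 r=6: 'm'=='m', l++,r--
l=2 r=5: 'm'=='m', l++,r--

l=3, r=4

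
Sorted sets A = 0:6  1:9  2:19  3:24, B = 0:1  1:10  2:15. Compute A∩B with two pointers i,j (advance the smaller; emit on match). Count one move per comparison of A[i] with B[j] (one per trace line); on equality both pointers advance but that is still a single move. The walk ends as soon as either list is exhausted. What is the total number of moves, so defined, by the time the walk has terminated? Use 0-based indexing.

5 moves

i=0 j=0: 6>1, j++
i=0 j=1: 6<10, i++
i=1 j=1: 9<10, i++
i=2 j=1: 19>10, j++
i=2 j=2: 19>15, j++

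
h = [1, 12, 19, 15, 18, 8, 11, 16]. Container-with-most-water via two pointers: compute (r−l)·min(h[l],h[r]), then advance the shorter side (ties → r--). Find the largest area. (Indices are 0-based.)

l=0 r=7: min(1,16)*7=7 best=7 *, l++
l=1 r=7: min(12,16)*6=72 best=72 *, l++
l=2 r=7: min(19,16)*5=80 best=80 *, r--
l=2 r=6: min(19,11)*4=44 best=80, r--
l=2 r=5: min(19,8)*3=24 best=80, r--
l=2 r=4: min(19,18)*2=36 best=80, r--
l=2 r=3: min(19,15)*1=15 best=80, r--

max area = 80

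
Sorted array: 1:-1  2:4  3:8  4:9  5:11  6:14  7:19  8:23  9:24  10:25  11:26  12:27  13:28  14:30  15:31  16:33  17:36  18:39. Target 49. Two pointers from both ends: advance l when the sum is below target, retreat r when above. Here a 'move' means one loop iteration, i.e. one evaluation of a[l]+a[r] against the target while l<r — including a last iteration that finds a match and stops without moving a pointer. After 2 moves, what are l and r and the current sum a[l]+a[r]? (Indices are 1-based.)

l=3, r=18, sum=47

l=1 r=18: -1+39=38 <49, l++
l=2 r=18: 4+39=43 <49, l++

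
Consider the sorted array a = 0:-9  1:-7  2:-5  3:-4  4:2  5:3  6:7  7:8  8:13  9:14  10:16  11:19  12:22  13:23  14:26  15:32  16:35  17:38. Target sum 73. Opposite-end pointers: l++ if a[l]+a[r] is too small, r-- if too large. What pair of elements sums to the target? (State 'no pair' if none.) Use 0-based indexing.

[0,17] -9+38=29 <73 → l++
[1,17] -7+38=31 <73 → l++
[2,17] -5+38=33 <73 → l++
[3,17] -4+38=34 <73 → l++
[4,17] 2+38=40 <73 → l++
[5,17] 3+38=41 <73 → l++
[6,17] 7+38=45 <73 → l++
[7,17] 8+38=46 <73 → l++
[8,17] 13+38=51 <73 → l++
[9,17] 14+38=52 <73 → l++
[10,17] 16+38=54 <73 → l++
[11,17] 19+38=57 <73 → l++
[12,17] 22+38=60 <73 → l++
[13,17] 23+38=61 <73 → l++
[14,17] 26+38=64 <73 → l++
[15,17] 32+38=70 <73 → l++
[16,17] 35+38=73 → found

(35, 38)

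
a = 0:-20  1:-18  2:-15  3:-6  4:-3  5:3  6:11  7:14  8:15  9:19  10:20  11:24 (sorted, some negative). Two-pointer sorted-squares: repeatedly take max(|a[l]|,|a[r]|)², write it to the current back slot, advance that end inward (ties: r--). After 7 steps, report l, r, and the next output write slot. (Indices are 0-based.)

l=3, r=7, next write slot=4

[0,11] |-20|<=|24| out[11]=576 → r--
[0,10] |-20|<=|20| out[10]=400 → r--
[0,9] |-20|>|19| out[9]=400 → l++
[1,9] |-18|<=|19| out[8]=361 → r--
[1,8] |-18|>|15| out[7]=324 → l++
[2,8] |-15|<=|15| out[6]=225 → r--
[2,7] |-15|>|14| out[5]=225 → l++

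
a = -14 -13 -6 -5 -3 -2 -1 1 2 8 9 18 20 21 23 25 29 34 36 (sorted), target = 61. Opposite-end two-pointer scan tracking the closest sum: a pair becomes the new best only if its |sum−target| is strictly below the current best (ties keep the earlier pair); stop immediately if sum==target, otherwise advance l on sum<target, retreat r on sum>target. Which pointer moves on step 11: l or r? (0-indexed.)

[0,18] -14+36=22 d=39 * → l++
[1,18] -13+36=23 d=38 * → l++
[2,18] -6+36=30 d=31 * → l++
[3,18] -5+36=31 d=30 * → l++
[4,18] -3+36=33 d=28 * → l++
[5,18] -2+36=34 d=27 * → l++
[6,18] -1+36=35 d=26 * → l++
[7,18] 1+36=37 d=24 * → l++
[8,18] 2+36=38 d=23 * → l++
[9,18] 8+36=44 d=17 * → l++
[10,18] 9+36=45 d=16 * → l++

l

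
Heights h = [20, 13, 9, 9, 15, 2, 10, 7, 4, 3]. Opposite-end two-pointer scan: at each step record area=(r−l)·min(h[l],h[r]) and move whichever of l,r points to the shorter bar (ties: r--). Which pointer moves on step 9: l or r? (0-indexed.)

r

[0,9] min(20,3)*9=27 best=27 * → r--
[0,8] min(20,4)*8=32 best=32 * → r--
[0,7] min(20,7)*7=49 best=49 * → r--
[0,6] min(20,10)*6=60 best=60 * → r--
[0,5] min(20,2)*5=10 best=60 → r--
[0,4] min(20,15)*4=60 best=60 → r--
[0,3] min(20,9)*3=27 best=60 → r--
[0,2] min(20,9)*2=18 best=60 → r--
[0,1] min(20,13)*1=13 best=60 → r--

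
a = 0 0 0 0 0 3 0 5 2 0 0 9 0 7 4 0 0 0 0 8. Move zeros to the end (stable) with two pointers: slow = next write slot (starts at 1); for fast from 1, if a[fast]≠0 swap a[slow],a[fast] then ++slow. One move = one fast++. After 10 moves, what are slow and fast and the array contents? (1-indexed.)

(s=1,f=1) a[fast]=0 → fast++
(s=1,f=2) a[fast]=0 → fast++
(s=1,f=3) a[fast]=0 → fast++
(s=1,f=4) a[fast]=0 → fast++
(s=1,f=5) a[fast]=0 → fast++
(s=1,f=6) a[fast]=3≠0 swap→a[1]=3 → slow++,fast++
(s=2,f=7) a[fast]=0 → fast++
(s=2,f=8) a[fast]=5≠0 swap→a[2]=5 → slow++,fast++
(s=3,f=9) a[fast]=2≠0 swap→a[3]=2 → slow++,fast++
(s=4,f=10) a[fast]=0 → fast++

slow=4, fast=11, a=[3, 5, 2, 0, 0, 0, 0, 0, 0, 0, 0, 9, 0, 7, 4, 0, 0, 0, 0, 8]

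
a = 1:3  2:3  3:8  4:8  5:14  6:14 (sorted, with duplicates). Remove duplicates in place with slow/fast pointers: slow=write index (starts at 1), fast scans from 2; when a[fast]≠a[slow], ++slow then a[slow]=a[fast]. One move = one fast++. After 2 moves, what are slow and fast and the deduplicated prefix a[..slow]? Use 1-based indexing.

(s=1,f=2) a[fast]=3=a[slow] dup → fast++
(s=1,f=3) a[fast]=8≠a[slow]=3 write a[2]=8 → slow++,fast++

slow=2, fast=4, prefix=[3, 8]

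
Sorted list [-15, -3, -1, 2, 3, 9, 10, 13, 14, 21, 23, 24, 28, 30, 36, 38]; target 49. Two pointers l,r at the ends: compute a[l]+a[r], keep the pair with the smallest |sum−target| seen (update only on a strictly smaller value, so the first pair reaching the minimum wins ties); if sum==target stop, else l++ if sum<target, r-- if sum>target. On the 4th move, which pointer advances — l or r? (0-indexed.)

[0,15] -15+38=23 d=26 * → l++
[1,15] -3+38=35 d=14 * → l++
[2,15] -1+38=37 d=12 * → l++
[3,15] 2+38=40 d=9 * → l++

l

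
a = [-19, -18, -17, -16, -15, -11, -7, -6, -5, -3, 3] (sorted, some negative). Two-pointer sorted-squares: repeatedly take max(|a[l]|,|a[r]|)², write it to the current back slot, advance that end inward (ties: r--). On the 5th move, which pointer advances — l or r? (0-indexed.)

l=0 r=10: |-19|>|3| out[10]=361, l++
l=1 r=10: |-18|>|3| out[9]=324, l++
l=2 r=10: |-17|>|3| out[8]=289, l++
l=3 r=10: |-16|>|3| out[7]=256, l++
l=4 r=10: |-15|>|3| out[6]=225, l++

l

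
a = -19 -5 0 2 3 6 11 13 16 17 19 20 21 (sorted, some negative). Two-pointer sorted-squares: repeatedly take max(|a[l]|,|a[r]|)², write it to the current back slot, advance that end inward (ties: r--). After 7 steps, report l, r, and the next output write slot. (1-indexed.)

[1,13] |-19|<=|21| out[13]=441 → r--
[1,12] |-19|<=|20| out[12]=400 → r--
[1,11] |-19|<=|19| out[11]=361 → r--
[1,10] |-19|>|17| out[10]=361 → l++
[2,10] |-5|<=|17| out[9]=289 → r--
[2,9] |-5|<=|16| out[8]=256 → r--
[2,8] |-5|<=|13| out[7]=169 → r--

l=2, r=7, next write slot=6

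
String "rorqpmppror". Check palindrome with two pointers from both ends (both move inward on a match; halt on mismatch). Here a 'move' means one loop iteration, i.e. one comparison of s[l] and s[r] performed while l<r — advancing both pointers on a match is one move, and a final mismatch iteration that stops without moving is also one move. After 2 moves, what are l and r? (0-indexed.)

l=2, r=8

[0,10] 'r'=='r' → l++,r--
[1,9] 'o'=='o' → l++,r--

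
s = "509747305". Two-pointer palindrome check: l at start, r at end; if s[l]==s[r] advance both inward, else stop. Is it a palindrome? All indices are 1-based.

not a palindrome (mismatch at 3,7)

[1,9] '5'=='5' → l++,r--
[2,8] '0'=='0' → l++,r--
[3,7] '9'!='3' → stop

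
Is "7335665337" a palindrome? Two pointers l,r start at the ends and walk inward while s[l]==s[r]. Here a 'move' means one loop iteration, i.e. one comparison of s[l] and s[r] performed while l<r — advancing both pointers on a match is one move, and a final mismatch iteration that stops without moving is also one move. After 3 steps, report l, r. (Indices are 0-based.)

l=3, r=6

[0,9] '7'=='7' → l++,r--
[1,8] '3'=='3' → l++,r--
[2,7] '3'=='3' → l++,r--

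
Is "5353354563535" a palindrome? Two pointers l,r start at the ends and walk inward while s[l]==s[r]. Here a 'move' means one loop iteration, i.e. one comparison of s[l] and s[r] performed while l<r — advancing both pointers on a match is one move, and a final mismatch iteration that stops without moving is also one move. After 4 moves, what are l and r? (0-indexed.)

l=4, r=8

[0,12] '5'=='5' → l++,r--
[1,11] '3'=='3' → l++,r--
[2,10] '5'=='5' → l++,r--
[3,9] '3'=='3' → l++,r--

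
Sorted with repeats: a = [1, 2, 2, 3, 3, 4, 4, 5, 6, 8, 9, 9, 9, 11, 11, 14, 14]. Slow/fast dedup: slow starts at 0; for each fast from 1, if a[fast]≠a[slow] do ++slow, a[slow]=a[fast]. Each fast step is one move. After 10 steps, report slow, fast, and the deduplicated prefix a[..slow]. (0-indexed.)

slow=0 fast=1: a[fast]=2≠a[slow]=1 write a[1]=2, slow++,fast++
slow=1 fast=2: a[fast]=2=a[slow] dup, fast++
slow=1 fast=3: a[fast]=3≠a[slow]=2 write a[2]=3, slow++,fast++
slow=2 fast=4: a[fast]=3=a[slow] dup, fast++
slow=2 fast=5: a[fast]=4≠a[slow]=3 write a[3]=4, slow++,fast++
slow=3 fast=6: a[fast]=4=a[slow] dup, fast++
slow=3 fast=7: a[fast]=5≠a[slow]=4 write a[4]=5, slow++,fast++
slow=4 fast=8: a[fast]=6≠a[slow]=5 write a[5]=6, slow++,fast++
slow=5 fast=9: a[fast]=8≠a[slow]=6 write a[6]=8, slow++,fast++
slow=6 fast=10: a[fast]=9≠a[slow]=8 write a[7]=9, slow++,fast++

slow=7, fast=11, prefix=[1, 2, 3, 4, 5, 6, 8, 9]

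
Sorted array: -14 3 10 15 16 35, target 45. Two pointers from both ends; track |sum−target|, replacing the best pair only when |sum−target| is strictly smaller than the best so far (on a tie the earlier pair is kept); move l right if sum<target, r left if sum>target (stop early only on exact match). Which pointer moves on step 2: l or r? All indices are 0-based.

[0,5] -14+35=21 d=24 * → l++
[1,5] 3+35=38 d=7 * → l++

l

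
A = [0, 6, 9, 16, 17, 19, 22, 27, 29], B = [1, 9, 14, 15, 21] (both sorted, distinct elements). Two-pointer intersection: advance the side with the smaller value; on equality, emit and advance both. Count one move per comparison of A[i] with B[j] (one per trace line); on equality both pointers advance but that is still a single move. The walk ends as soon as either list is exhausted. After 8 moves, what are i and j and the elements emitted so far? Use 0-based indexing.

[i=0,j=0] 0<1 → i++
[i=1,j=0] 6>1 → j++
[i=1,j=1] 6<9 → i++
[i=2,j=1] 9==9 emit → i++,j++
[i=3,j=2] 16>14 → j++
[i=3,j=3] 16>15 → j++
[i=3,j=4] 16<21 → i++
[i=4,j=4] 17<21 → i++

i=5, j=4, emitted=[9]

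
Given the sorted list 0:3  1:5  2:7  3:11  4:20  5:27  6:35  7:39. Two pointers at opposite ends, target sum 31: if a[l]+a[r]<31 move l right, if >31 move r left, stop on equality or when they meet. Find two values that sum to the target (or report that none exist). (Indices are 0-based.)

(11, 20)

l=0 r=7: 3+39=42 >31, r--
l=0 r=6: 3+35=38 >31, r--
l=0 r=5: 3+27=30 <31, l++
l=1 r=5: 5+27=32 >31, r--
l=1 r=4: 5+20=25 <31, l++
l=2 r=4: 7+20=27 <31, l++
l=3 r=4: 11+20=31, found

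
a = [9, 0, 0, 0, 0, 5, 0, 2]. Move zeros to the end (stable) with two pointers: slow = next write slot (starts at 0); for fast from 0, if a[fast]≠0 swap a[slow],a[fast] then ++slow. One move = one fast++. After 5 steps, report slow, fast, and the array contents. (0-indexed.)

(s=0,f=0) a[fast]=9≠0 swap→a[0]=9 → slow++,fast++
(s=1,f=1) a[fast]=0 → fast++
(s=1,f=2) a[fast]=0 → fast++
(s=1,f=3) a[fast]=0 → fast++
(s=1,f=4) a[fast]=0 → fast++

slow=1, fast=5, a=[9, 0, 0, 0, 0, 5, 0, 2]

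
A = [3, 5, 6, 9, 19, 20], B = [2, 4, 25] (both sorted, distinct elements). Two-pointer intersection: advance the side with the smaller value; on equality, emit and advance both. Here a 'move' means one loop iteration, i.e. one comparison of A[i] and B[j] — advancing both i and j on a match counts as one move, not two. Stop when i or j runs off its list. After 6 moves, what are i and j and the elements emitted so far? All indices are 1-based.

i=1 j=1: 3>2, j++
i=1 j=2: 3<4, i++
i=2 j=2: 5>4, j++
i=2 j=3: 5<25, i++
i=3 j=3: 6<25, i++
i=4 j=3: 9<25, i++

i=5, j=3, emitted=[]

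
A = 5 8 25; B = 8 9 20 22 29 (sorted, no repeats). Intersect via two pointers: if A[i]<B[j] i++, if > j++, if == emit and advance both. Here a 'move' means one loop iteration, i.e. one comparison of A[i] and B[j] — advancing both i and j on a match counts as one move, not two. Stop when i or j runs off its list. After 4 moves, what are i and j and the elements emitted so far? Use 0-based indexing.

i=2, j=3, emitted=[8]

i=0 j=0: 5<8, i++
i=1 j=0: 8==8 emit, i++,j++
i=2 j=1: 25>9, j++
i=2 j=2: 25>20, j++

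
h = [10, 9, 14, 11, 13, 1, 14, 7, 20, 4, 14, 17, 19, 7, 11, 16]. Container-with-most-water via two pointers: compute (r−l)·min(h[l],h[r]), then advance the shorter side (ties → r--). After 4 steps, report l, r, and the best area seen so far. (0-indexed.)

l=4, r=15, best area=182

[0,15] min(10,16)*15=150 best=150 * → l++
[1,15] min(9,16)*14=126 best=150 → l++
[2,15] min(14,16)*13=182 best=182 * → l++
[3,15] min(11,16)*12=132 best=182 → l++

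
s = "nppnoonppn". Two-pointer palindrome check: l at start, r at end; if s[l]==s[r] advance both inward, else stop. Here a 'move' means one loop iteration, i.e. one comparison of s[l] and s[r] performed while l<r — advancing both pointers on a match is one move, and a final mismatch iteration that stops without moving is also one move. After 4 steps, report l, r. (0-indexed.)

l=4, r=5

[0,9] 'n'=='n' → l++,r--
[1,8] 'p'=='p' → l++,r--
[2,7] 'p'=='p' → l++,r--
[3,6] 'n'=='n' → l++,r--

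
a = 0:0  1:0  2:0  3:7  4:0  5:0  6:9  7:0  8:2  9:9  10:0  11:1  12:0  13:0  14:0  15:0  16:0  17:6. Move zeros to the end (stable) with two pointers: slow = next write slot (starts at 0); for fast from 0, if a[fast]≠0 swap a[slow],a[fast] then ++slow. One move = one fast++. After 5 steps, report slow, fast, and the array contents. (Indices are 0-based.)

slow=0 fast=0: a[fast]=0, fast++
slow=0 fast=1: a[fast]=0, fast++
slow=0 fast=2: a[fast]=0, fast++
slow=0 fast=3: a[fast]=7≠0 swap→a[0]=7, slow++,fast++
slow=1 fast=4: a[fast]=0, fast++

slow=1, fast=5, a=[7, 0, 0, 0, 0, 0, 9, 0, 2, 9, 0, 1, 0, 0, 0, 0, 0, 6]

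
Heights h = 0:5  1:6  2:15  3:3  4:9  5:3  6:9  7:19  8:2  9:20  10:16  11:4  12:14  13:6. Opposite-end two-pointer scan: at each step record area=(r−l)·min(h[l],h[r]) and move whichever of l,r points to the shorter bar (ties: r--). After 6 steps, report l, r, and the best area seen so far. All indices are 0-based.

l=3, r=10, best area=140

l=0 r=13: min(5,6)*13=65 best=65 *, l++
l=1 r=13: min(6,6)*12=72 best=72 *, r--
l=1 r=12: min(6,14)*11=66 best=72, l++
l=2 r=12: min(15,14)*10=140 best=140 *, r--
l=2 r=11: min(15,4)*9=36 best=140, r--
l=2 r=10: min(15,16)*8=120 best=140, l++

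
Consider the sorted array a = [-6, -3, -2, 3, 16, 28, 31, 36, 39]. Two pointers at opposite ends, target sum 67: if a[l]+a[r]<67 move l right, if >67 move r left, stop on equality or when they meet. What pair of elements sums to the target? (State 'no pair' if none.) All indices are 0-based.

[0,8] -6+39=33 <67 → l++
[1,8] -3+39=36 <67 → l++
[2,8] -2+39=37 <67 → l++
[3,8] 3+39=42 <67 → l++
[4,8] 16+39=55 <67 → l++
[5,8] 28+39=67 → found

(28, 39)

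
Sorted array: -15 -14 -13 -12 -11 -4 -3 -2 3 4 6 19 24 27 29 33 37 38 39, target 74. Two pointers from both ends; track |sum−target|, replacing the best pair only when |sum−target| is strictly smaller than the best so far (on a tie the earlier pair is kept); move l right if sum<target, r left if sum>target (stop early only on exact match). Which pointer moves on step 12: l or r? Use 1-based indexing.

l

[1,19] -15+39=24 d=50 * → l++
[2,19] -14+39=25 d=49 * → l++
[3,19] -13+39=26 d=48 * → l++
[4,19] -12+39=27 d=47 * → l++
[5,19] -11+39=28 d=46 * → l++
[6,19] -4+39=35 d=39 * → l++
[7,19] -3+39=36 d=38 * → l++
[8,19] -2+39=37 d=37 * → l++
[9,19] 3+39=42 d=32 * → l++
[10,19] 4+39=43 d=31 * → l++
[11,19] 6+39=45 d=29 * → l++
[12,19] 19+39=58 d=16 * → l++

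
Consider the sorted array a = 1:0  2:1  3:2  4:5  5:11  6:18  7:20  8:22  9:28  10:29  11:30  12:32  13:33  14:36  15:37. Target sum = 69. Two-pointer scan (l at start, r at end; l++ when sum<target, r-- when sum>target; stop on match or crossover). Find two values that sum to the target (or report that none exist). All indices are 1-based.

l=1 r=15: 0+37=37 <69, l++
l=2 r=15: 1+37=38 <69, l++
l=3 r=15: 2+37=39 <69, l++
l=4 r=15: 5+37=42 <69, l++
l=5 r=15: 11+37=48 <69, l++
l=6 r=15: 18+37=55 <69, l++
l=7 r=15: 20+37=57 <69, l++
l=8 r=15: 22+37=59 <69, l++
l=9 r=15: 28+37=65 <69, l++
l=10 r=15: 29+37=66 <69, l++
l=11 r=15: 30+37=67 <69, l++
l=12 r=15: 32+37=69, found

(32, 37)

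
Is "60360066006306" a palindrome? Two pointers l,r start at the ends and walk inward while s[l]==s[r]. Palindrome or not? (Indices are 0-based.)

palindrome

[0,13] '6'=='6' → l++,r--
[1,12] '0'=='0' → l++,r--
[2,11] '3'=='3' → l++,r--
[3,10] '6'=='6' → l++,r--
[4,9] '0'=='0' → l++,r--
[5,8] '0'=='0' → l++,r--
[6,7] '6'=='6' → l++,r--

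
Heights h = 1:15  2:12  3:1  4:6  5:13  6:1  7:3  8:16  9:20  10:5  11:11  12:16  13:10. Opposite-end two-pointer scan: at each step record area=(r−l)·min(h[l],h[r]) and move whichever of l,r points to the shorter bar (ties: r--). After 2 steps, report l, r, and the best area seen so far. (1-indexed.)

l=2, r=12, best area=165

l=1 r=13: min(15,10)*12=120 best=120 *, r--
l=1 r=12: min(15,16)*11=165 best=165 *, l++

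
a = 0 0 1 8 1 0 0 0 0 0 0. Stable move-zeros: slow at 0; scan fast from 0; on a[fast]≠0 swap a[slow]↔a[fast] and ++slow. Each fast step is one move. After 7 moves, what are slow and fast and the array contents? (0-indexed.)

slow=3, fast=7, a=[1, 8, 1, 0, 0, 0, 0, 0, 0, 0, 0]

(s=0,f=0) a[fast]=0 → fast++
(s=0,f=1) a[fast]=0 → fast++
(s=0,f=2) a[fast]=1≠0 swap→a[0]=1 → slow++,fast++
(s=1,f=3) a[fast]=8≠0 swap→a[1]=8 → slow++,fast++
(s=2,f=4) a[fast]=1≠0 swap→a[2]=1 → slow++,fast++
(s=3,f=5) a[fast]=0 → fast++
(s=3,f=6) a[fast]=0 → fast++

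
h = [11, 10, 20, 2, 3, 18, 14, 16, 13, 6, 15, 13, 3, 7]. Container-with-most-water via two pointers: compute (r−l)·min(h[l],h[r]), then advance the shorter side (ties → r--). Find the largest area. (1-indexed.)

max area = 121

[1,14] min(11,7)*13=91 best=91 * → r--
[1,13] min(11,3)*12=36 best=91 → r--
[1,12] min(11,13)*11=121 best=121 * → l++
[2,12] min(10,13)*10=100 best=121 → l++
[3,12] min(20,13)*9=117 best=121 → r--
[3,11] min(20,15)*8=120 best=121 → r--
[3,10] min(20,6)*7=42 best=121 → r--
[3,9] min(20,13)*6=78 best=121 → r--
[3,8] min(20,16)*5=80 best=121 → r--
[3,7] min(20,14)*4=56 best=121 → r--
[3,6] min(20,18)*3=54 best=121 → r--
[3,5] min(20,3)*2=6 best=121 → r--
[3,4] min(20,2)*1=2 best=121 → r--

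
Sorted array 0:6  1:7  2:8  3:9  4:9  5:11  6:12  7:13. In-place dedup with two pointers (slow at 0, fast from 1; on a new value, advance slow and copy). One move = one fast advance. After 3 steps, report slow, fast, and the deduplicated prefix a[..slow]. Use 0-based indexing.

(s=0,f=1) a[fast]=7≠a[slow]=6 write a[1]=7 → slow++,fast++
(s=1,f=2) a[fast]=8≠a[slow]=7 write a[2]=8 → slow++,fast++
(s=2,f=3) a[fast]=9≠a[slow]=8 write a[3]=9 → slow++,fast++

slow=3, fast=4, prefix=[6, 7, 8, 9]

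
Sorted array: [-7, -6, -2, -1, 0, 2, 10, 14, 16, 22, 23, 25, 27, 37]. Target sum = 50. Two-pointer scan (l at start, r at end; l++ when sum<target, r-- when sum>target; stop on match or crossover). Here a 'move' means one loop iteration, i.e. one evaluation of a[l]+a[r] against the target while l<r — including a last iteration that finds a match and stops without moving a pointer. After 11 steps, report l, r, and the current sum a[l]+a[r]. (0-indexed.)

l=0 r=13: -7+37=30 <50, l++
l=1 r=13: -6+37=31 <50, l++
l=2 r=13: -2+37=35 <50, l++
l=3 r=13: -1+37=36 <50, l++
l=4 r=13: 0+37=37 <50, l++
l=5 r=13: 2+37=39 <50, l++
l=6 r=13: 10+37=47 <50, l++
l=7 r=13: 14+37=51 >50, r--
l=7 r=12: 14+27=41 <50, l++
l=8 r=12: 16+27=43 <50, l++
l=9 r=12: 22+27=49 <50, l++

l=10, r=12, sum=50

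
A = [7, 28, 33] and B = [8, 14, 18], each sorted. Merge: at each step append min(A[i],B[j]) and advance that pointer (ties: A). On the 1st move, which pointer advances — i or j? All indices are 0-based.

i=0 j=0: A[i]=7<=B[j]=8 take 7, i++

i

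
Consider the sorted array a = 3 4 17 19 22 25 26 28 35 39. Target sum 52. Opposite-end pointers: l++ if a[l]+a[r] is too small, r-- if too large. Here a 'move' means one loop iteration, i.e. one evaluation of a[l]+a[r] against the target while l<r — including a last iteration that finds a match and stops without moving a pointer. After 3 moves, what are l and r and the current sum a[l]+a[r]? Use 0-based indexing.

l=2, r=8, sum=52

[0,9] 3+39=42 <52 → l++
[1,9] 4+39=43 <52 → l++
[2,9] 17+39=56 >52 → r--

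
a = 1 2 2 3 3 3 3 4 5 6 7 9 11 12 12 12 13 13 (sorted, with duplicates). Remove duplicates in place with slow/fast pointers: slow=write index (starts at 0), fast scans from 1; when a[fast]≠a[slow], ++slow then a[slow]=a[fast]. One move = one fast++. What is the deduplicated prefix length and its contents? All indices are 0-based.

(s=0,f=1) a[fast]=2≠a[slow]=1 write a[1]=2 → slow++,fast++
(s=1,f=2) a[fast]=2=a[slow] dup → fast++
(s=1,f=3) a[fast]=3≠a[slow]=2 write a[2]=3 → slow++,fast++
(s=2,f=4) a[fast]=3=a[slow] dup → fast++
(s=2,f=5) a[fast]=3=a[slow] dup → fast++
(s=2,f=6) a[fast]=3=a[slow] dup → fast++
(s=2,f=7) a[fast]=4≠a[slow]=3 write a[3]=4 → slow++,fast++
(s=3,f=8) a[fast]=5≠a[slow]=4 write a[4]=5 → slow++,fast++
(s=4,f=9) a[fast]=6≠a[slow]=5 write a[5]=6 → slow++,fast++
(s=5,f=10) a[fast]=7≠a[slow]=6 write a[6]=7 → slow++,fast++
(s=6,f=11) a[fast]=9≠a[slow]=7 write a[7]=9 → slow++,fast++
(s=7,f=12) a[fast]=11≠a[slow]=9 write a[8]=11 → slow++,fast++
(s=8,f=13) a[fast]=12≠a[slow]=11 write a[9]=12 → slow++,fast++
(s=9,f=14) a[fast]=12=a[slow] dup → fast++
(s=9,f=15) a[fast]=12=a[slow] dup → fast++
(s=9,f=16) a[fast]=13≠a[slow]=12 write a[10]=13 → slow++,fast++
(s=10,f=17) a[fast]=13=a[slow] dup → fast++

length 11; prefix = [1, 2, 3, 4, 5, 6, 7, 9, 11, 12, 13]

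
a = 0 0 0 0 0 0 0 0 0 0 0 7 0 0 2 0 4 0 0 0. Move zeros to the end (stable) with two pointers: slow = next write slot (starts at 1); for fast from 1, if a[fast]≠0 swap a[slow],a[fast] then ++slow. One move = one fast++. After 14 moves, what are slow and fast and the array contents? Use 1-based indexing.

slow=2, fast=15, a=[7, 0, 0, 0, 0, 0, 0, 0, 0, 0, 0, 0, 0, 0, 2, 0, 4, 0, 0, 0]

slow=1 fast=1: a[fast]=0, fast++
slow=1 fast=2: a[fast]=0, fast++
slow=1 fast=3: a[fast]=0, fast++
slow=1 fast=4: a[fast]=0, fast++
slow=1 fast=5: a[fast]=0, fast++
slow=1 fast=6: a[fast]=0, fast++
slow=1 fast=7: a[fast]=0, fast++
slow=1 fast=8: a[fast]=0, fast++
slow=1 fast=9: a[fast]=0, fast++
slow=1 fast=10: a[fast]=0, fast++
slow=1 fast=11: a[fast]=0, fast++
slow=1 fast=12: a[fast]=7≠0 swap→a[1]=7, slow++,fast++
slow=2 fast=13: a[fast]=0, fast++
slow=2 fast=14: a[fast]=0, fast++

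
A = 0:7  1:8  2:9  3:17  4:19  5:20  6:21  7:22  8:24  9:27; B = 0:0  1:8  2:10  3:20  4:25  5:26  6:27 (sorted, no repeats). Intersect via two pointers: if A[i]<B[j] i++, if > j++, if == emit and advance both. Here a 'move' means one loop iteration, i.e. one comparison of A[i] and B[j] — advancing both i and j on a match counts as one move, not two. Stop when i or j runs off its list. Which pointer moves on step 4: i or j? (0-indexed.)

i

i=0 j=0: 7>0, j++
i=0 j=1: 7<8, i++
i=1 j=1: 8==8 emit, i++,j++
i=2 j=2: 9<10, i++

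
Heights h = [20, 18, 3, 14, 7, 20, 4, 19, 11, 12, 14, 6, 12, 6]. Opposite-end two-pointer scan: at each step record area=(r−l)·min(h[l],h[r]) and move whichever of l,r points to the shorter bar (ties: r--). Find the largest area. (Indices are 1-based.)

max area = 144

[1,14] min(20,6)*13=78 best=78 * → r--
[1,13] min(20,12)*12=144 best=144 * → r--
[1,12] min(20,6)*11=66 best=144 → r--
[1,11] min(20,14)*10=140 best=144 → r--
[1,10] min(20,12)*9=108 best=144 → r--
[1,9] min(20,11)*8=88 best=144 → r--
[1,8] min(20,19)*7=133 best=144 → r--
[1,7] min(20,4)*6=24 best=144 → r--
[1,6] min(20,20)*5=100 best=144 → r--
[1,5] min(20,7)*4=28 best=144 → r--
[1,4] min(20,14)*3=42 best=144 → r--
[1,3] min(20,3)*2=6 best=144 → r--
[1,2] min(20,18)*1=18 best=144 → r--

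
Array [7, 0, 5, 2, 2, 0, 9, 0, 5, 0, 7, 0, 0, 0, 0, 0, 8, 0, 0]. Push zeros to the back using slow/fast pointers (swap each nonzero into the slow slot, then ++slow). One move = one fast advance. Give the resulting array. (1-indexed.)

(s=1,f=1) a[fast]=7≠0 swap→a[1]=7 → slow++,fast++
(s=2,f=2) a[fast]=0 → fast++
(s=2,f=3) a[fast]=5≠0 swap→a[2]=5 → slow++,fast++
(s=3,f=4) a[fast]=2≠0 swap→a[3]=2 → slow++,fast++
(s=4,f=5) a[fast]=2≠0 swap→a[4]=2 → slow++,fast++
(s=5,f=6) a[fast]=0 → fast++
(s=5,f=7) a[fast]=9≠0 swap→a[5]=9 → slow++,fast++
(s=6,f=8) a[fast]=0 → fast++
(s=6,f=9) a[fast]=5≠0 swap→a[6]=5 → slow++,fast++
(s=7,f=10) a[fast]=0 → fast++
(s=7,f=11) a[fast]=7≠0 swap→a[7]=7 → slow++,fast++
(s=8,f=12) a[fast]=0 → fast++
(s=8,f=13) a[fast]=0 → fast++
(s=8,f=14) a[fast]=0 → fast++
(s=8,f=15) a[fast]=0 → fast++
(s=8,f=16) a[fast]=0 → fast++
(s=8,f=17) a[fast]=8≠0 swap→a[8]=8 → slow++,fast++
(s=9,f=18) a[fast]=0 → fast++
(s=9,f=19) a[fast]=0 → fast++

[7, 5, 2, 2, 9, 5, 7, 8, 0, 0, 0, 0, 0, 0, 0, 0, 0, 0, 0]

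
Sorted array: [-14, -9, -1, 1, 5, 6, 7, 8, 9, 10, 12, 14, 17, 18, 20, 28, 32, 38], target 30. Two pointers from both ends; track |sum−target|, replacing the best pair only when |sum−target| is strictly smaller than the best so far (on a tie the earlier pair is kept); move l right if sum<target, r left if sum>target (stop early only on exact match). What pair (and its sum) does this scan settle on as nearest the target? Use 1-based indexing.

pair (10, 20) with sum 30 (|Δ|=0)

[1,18] -14+38=24 d=6 * → l++
[2,18] -9+38=29 d=1 * → l++
[3,18] -1+38=37 d=7 → r--
[3,17] -1+32=31 d=1 → r--
[3,16] -1+28=27 d=3 → l++
[4,16] 1+28=29 d=1 → l++
[5,16] 5+28=33 d=3 → r--
[5,15] 5+20=25 d=5 → l++
[6,15] 6+20=26 d=4 → l++
[7,15] 7+20=27 d=3 → l++
[8,15] 8+20=28 d=2 → l++
[9,15] 9+20=29 d=1 → l++
[10,15] 10+20=30 d=0 * → stop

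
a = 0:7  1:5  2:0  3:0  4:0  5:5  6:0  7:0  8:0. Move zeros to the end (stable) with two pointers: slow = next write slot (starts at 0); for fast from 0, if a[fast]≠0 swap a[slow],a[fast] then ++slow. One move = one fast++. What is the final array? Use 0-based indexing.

slow=0 fast=0: a[fast]=7≠0 swap→a[0]=7, slow++,fast++
slow=1 fast=1: a[fast]=5≠0 swap→a[1]=5, slow++,fast++
slow=2 fast=2: a[fast]=0, fast++
slow=2 fast=3: a[fast]=0, fast++
slow=2 fast=4: a[fast]=0, fast++
slow=2 fast=5: a[fast]=5≠0 swap→a[2]=5, slow++,fast++
slow=3 fast=6: a[fast]=0, fast++
slow=3 fast=7: a[fast]=0, fast++
slow=3 fast=8: a[fast]=0, fast++

[7, 5, 5, 0, 0, 0, 0, 0, 0]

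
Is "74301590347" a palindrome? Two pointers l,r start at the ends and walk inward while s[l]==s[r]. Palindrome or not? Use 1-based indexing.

not a palindrome (mismatch at 5,7)

l=1 r=11: '7'=='7', l++,r--
l=2 r=10: '4'=='4', l++,r--
l=3 r=9: '3'=='3', l++,r--
l=4 r=8: '0'=='0', l++,r--
l=5 r=7: '1'!='9', stop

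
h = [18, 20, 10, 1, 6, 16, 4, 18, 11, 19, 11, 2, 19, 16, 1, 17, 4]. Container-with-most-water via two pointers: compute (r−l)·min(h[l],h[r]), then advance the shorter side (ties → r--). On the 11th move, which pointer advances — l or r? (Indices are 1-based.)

l=1 r=17: min(18,4)*16=64 best=64 *, r--
l=1 r=16: min(18,17)*15=255 best=255 *, r--
l=1 r=15: min(18,1)*14=14 best=255, r--
l=1 r=14: min(18,16)*13=208 best=255, r--
l=1 r=13: min(18,19)*12=216 best=255, l++
l=2 r=13: min(20,19)*11=209 best=255, r--
l=2 r=12: min(20,2)*10=20 best=255, r--
l=2 r=11: min(20,11)*9=99 best=255, r--
l=2 r=10: min(20,19)*8=152 best=255, r--
l=2 r=9: min(20,11)*7=77 best=255, r--
l=2 r=8: min(20,18)*6=108 best=255, r--

r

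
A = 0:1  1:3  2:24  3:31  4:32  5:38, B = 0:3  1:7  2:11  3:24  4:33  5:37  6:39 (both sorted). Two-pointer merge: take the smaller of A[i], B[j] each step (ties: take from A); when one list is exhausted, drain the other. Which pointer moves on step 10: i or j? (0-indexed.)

j

i=0 j=0: A[i]=1<=B[j]=3 take 1, i++
i=1 j=0: A[i]=3<=B[j]=3 take 3, i++
i=2 j=0: A[i]=24>B[j]=3 take 3, j++
i=2 j=1: A[i]=24>B[j]=7 take 7, j++
i=2 j=2: A[i]=24>B[j]=11 take 11, j++
i=2 j=3: A[i]=24<=B[j]=24 take 24, i++
i=3 j=3: A[i]=31>B[j]=24 take 24, j++
i=3 j=4: A[i]=31<=B[j]=33 take 31, i++
i=4 j=4: A[i]=32<=B[j]=33 take 32, i++
i=5 j=4: A[i]=38>B[j]=33 take 33, j++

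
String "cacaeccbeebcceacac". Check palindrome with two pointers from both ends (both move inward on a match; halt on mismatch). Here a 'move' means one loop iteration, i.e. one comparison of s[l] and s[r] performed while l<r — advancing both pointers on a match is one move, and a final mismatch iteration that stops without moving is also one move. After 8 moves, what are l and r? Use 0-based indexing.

l=8, r=9

l=0 r=17: 'c'=='c', l++,r--
l=1 r=16: 'a'=='a', l++,r--
l=2 r=15: 'c'=='c', l++,r--
l=3 r=14: 'a'=='a', l++,r--
l=4 r=13: 'e'=='e', l++,r--
l=5 r=12: 'c'=='c', l++,r--
l=6 r=11: 'c'=='c', l++,r--
l=7 r=10: 'b'=='b', l++,r--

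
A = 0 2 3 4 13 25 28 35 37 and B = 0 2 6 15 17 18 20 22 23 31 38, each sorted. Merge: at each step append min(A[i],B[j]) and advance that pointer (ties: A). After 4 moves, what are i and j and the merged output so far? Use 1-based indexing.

i=3, j=3, merged so far=[0, 0, 2, 2]

i=1 j=1: A[i]=0<=B[j]=0 take 0, i++
i=2 j=1: A[i]=2>B[j]=0 take 0, j++
i=2 j=2: A[i]=2<=B[j]=2 take 2, i++
i=3 j=2: A[i]=3>B[j]=2 take 2, j++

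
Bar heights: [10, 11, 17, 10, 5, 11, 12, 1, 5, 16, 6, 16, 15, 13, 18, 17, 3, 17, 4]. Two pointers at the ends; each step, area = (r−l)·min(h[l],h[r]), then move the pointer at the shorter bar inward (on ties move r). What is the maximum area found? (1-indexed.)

l=1 r=19: min(10,4)*18=72 best=72 *, r--
l=1 r=18: min(10,17)*17=170 best=170 *, l++
l=2 r=18: min(11,17)*16=176 best=176 *, l++
l=3 r=18: min(17,17)*15=255 best=255 *, r--
l=3 r=17: min(17,3)*14=42 best=255, r--
l=3 r=16: min(17,17)*13=221 best=255, r--
l=3 r=15: min(17,18)*12=204 best=255, l++
l=4 r=15: min(10,18)*11=110 best=255, l++
l=5 r=15: min(5,18)*10=50 best=255, l++
l=6 r=15: min(11,18)*9=99 best=255, l++
l=7 r=15: min(12,18)*8=96 best=255, l++
l=8 r=15: min(1,18)*7=7 best=255, l++
l=9 r=15: min(5,18)*6=30 best=255, l++
l=10 r=15: min(16,18)*5=80 best=255, l++
l=11 r=15: min(6,18)*4=24 best=255, l++
l=12 r=15: min(16,18)*3=48 best=255, l++
l=13 r=15: min(15,18)*2=30 best=255, l++
l=14 r=15: min(13,18)*1=13 best=255, l++

max area = 255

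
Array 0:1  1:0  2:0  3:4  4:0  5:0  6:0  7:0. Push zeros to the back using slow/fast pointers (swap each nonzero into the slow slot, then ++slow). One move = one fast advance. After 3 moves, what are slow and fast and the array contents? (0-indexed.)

(s=0,f=0) a[fast]=1≠0 swap→a[0]=1 → slow++,fast++
(s=1,f=1) a[fast]=0 → fast++
(s=1,f=2) a[fast]=0 → fast++

slow=1, fast=3, a=[1, 0, 0, 4, 0, 0, 0, 0]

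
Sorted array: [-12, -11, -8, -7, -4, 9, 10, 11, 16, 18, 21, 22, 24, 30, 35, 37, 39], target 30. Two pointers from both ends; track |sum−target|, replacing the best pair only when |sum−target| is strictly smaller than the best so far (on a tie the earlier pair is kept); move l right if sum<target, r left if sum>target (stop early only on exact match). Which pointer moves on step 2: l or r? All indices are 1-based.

l=1 r=17: -12+39=27 d=3 *, l++
l=2 r=17: -11+39=28 d=2 *, l++

l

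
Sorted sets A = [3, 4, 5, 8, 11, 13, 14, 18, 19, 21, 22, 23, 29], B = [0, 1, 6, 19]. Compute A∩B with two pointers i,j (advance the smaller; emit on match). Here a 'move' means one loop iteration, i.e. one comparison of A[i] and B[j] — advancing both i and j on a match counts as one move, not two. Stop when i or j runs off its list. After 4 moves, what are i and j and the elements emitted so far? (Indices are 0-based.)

i=2, j=2, emitted=[]

i=0 j=0: 3>0, j++
i=0 j=1: 3>1, j++
i=0 j=2: 3<6, i++
i=1 j=2: 4<6, i++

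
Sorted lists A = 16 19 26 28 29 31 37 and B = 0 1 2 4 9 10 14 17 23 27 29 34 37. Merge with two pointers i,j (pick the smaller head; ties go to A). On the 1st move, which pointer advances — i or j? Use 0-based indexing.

j

[i=0,j=0] A[i]=16>B[j]=0 take 0 → j++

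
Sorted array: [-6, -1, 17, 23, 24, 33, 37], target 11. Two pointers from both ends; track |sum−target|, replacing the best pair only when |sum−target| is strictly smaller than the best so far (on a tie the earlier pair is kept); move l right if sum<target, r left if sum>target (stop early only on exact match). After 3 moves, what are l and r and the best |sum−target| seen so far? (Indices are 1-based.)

[1,7] -6+37=31 d=20 * → r--
[1,6] -6+33=27 d=16 * → r--
[1,5] -6+24=18 d=7 * → r--

l=1, r=4, best |Δ|=7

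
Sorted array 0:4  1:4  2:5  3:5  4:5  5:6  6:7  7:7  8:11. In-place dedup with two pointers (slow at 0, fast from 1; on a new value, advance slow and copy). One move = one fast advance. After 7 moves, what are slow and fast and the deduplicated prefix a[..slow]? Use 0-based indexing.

(s=0,f=1) a[fast]=4=a[slow] dup → fast++
(s=0,f=2) a[fast]=5≠a[slow]=4 write a[1]=5 → slow++,fast++
(s=1,f=3) a[fast]=5=a[slow] dup → fast++
(s=1,f=4) a[fast]=5=a[slow] dup → fast++
(s=1,f=5) a[fast]=6≠a[slow]=5 write a[2]=6 → slow++,fast++
(s=2,f=6) a[fast]=7≠a[slow]=6 write a[3]=7 → slow++,fast++
(s=3,f=7) a[fast]=7=a[slow] dup → fast++

slow=3, fast=8, prefix=[4, 5, 6, 7]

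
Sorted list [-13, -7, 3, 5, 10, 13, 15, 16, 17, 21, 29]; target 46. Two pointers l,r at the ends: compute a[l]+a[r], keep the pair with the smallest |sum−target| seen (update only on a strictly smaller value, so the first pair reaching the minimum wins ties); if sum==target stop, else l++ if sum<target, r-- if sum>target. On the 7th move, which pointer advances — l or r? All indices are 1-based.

[1,11] -13+29=16 d=30 * → l++
[2,11] -7+29=22 d=24 * → l++
[3,11] 3+29=32 d=14 * → l++
[4,11] 5+29=34 d=12 * → l++
[5,11] 10+29=39 d=7 * → l++
[6,11] 13+29=42 d=4 * → l++
[7,11] 15+29=44 d=2 * → l++

l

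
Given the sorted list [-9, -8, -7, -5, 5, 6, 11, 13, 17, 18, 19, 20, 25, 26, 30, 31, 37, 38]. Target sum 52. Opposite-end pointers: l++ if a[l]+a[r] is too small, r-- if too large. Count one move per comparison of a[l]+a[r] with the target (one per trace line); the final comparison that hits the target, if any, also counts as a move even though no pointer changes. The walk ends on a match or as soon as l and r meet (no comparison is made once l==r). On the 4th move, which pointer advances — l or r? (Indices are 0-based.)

[0,17] -9+38=29 <52 → l++
[1,17] -8+38=30 <52 → l++
[2,17] -7+38=31 <52 → l++
[3,17] -5+38=33 <52 → l++

l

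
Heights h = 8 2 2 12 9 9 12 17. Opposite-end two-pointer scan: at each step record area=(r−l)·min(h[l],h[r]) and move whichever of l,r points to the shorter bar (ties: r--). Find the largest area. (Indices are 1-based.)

l=1 r=8: min(8,17)*7=56 best=56 *, l++
l=2 r=8: min(2,17)*6=12 best=56, l++
l=3 r=8: min(2,17)*5=10 best=56, l++
l=4 r=8: min(12,17)*4=48 best=56, l++
l=5 r=8: min(9,17)*3=27 best=56, l++
l=6 r=8: min(9,17)*2=18 best=56, l++
l=7 r=8: min(12,17)*1=12 best=56, l++

max area = 56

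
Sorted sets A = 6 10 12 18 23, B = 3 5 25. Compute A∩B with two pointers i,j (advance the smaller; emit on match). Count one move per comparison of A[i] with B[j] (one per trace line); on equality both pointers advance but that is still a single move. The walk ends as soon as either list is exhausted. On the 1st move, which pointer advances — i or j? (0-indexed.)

i=0 j=0: 6>3, j++

j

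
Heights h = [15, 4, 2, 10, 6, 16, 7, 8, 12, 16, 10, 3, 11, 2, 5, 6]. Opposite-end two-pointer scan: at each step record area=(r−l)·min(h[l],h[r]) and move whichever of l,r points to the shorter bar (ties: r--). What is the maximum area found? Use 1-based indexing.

max area = 135

[1,16] min(15,6)*15=90 best=90 * → r--
[1,15] min(15,5)*14=70 best=90 → r--
[1,14] min(15,2)*13=26 best=90 → r--
[1,13] min(15,11)*12=132 best=132 * → r--
[1,12] min(15,3)*11=33 best=132 → r--
[1,11] min(15,10)*10=100 best=132 → r--
[1,10] min(15,16)*9=135 best=135 * → l++
[2,10] min(4,16)*8=32 best=135 → l++
[3,10] min(2,16)*7=14 best=135 → l++
[4,10] min(10,16)*6=60 best=135 → l++
[5,10] min(6,16)*5=30 best=135 → l++
[6,10] min(16,16)*4=64 best=135 → r--
[6,9] min(16,12)*3=36 best=135 → r--
[6,8] min(16,8)*2=16 best=135 → r--
[6,7] min(16,7)*1=7 best=135 → r--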